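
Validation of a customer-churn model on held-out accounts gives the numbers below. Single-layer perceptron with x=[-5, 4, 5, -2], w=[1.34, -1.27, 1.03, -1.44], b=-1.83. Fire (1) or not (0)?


z = (-5)·(1.34) + (4)·(-1.27) + (5)·(1.03) + (-2)·(-1.44) - 1.83
  = -5.58
step(z) = 0 (z<0)

0


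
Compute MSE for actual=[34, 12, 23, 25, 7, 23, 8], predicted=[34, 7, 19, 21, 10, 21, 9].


Squared errors: (34-34)²=0, (12-7)²=25, (23-19)²=16, (25-21)²=16, (7-10)²=9, (23-21)²=4, (8-9)²=1
Sum = 71
MSE = 71/7 = 71/7

71/7


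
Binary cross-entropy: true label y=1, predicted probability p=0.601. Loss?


BCE = -[y·ln(p) + (1-y)·ln(1-p)]
= -1·ln(0.601) - 0
= -ln(0.601) = 0.5092

0.5092


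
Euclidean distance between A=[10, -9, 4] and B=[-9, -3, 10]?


d = √((10+ 9)² + (-9+ 3)² + (4-10)²)
  = √(361 + 36 + 36)
  = √433 = 20.8087

20.8087


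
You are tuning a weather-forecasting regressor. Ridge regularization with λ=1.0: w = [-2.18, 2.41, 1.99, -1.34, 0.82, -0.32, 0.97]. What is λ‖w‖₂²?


‖w‖₂² = (-2.18)² + (2.41)² + (1.99)² + (-1.34)² + (0.82)² + (-0.32)² + (0.97)²
     = 4.7524 + 5.8081 + 3.9601 + 1.7956 + 0.6724 + 0.1024 + 0.9409
     = 18.0319
λ·‖w‖₂² = 1.0·18.0319 = 18.0319

18.0319


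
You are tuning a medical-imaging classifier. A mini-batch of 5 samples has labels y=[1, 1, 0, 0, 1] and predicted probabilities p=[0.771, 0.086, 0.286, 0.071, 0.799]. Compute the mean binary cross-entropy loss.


L[0] = -ln(0.771) = 0.2601
L[1] = -ln(0.086) = 2.4534
L[2] = -ln(1-0.286) = -ln(0.714) = 0.3369
L[3] = -ln(1-0.071) = -ln(0.929) = 0.0736
L[4] = -ln(0.799) = 0.2244
mean = (0.2601 + 2.4534 + 0.3369 + 0.0736 + 0.2244)/5 = 0.6697

0.6697


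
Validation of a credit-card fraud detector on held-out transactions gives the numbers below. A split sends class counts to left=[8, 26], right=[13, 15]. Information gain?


Parent = [21, 41], H_parent = 0.9236
H_left = 0.7871 (n=34), H_right = 0.9963 (n=28)
H_children = (34/62)·0.7871 + (28/62)·0.9963 = 0.8816
IG = 0.9236 - 0.8816 = 0.042

0.042


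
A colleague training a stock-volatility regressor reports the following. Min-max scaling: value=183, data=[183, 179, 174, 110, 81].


min=81, max=183
(183-81)/(183-81) = 102/102 = 1.0

1.0


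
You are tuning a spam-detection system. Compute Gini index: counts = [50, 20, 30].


Probabilities: [50/100, 20/100, 30/100] ≈ [0.5, 0.2, 0.3]
Σpᵢ² = (2500 + 400 + 900)/100² = 3800/10000
Gini = 1 - Σpᵢ² = 1 - 3800/10000 = 0.62

0.62


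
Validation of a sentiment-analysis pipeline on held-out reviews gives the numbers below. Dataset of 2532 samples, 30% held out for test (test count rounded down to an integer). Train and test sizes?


Test = ⌊2532·30/100⌋ = 759
Train = 2532 - 759 = 1773

Train: 1773, Test: 759


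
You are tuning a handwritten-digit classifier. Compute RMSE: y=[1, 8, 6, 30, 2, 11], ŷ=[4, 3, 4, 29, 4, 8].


MSE = 52/6 = 8.6667
RMSE = √(52/6) = 2.9439

2.9439


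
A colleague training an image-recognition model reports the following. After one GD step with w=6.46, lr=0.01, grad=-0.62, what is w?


w_new = w - α·∇
= 6.46 - 0.01·-0.62
= 6.46 + 0.0062
= 6.4662

6.4662


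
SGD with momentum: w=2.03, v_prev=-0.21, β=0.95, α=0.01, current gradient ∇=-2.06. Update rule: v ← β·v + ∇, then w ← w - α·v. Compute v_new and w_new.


v_new = 0.95·-0.21 - 2.06 = -0.1995 - 2.06 = -2.2595
w_new = 2.03 - 0.01·-2.2595 = 2.03 + 0.022595 = 2.052595

v_new=-2.2595, w_new=2.052595


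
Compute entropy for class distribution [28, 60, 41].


Probabilities: [28/129, 60/129, 41/129] ≈ [0.2171, 0.4651, 0.3178]
H = -((28/129)·log₂(28/129) + (60/129)·log₂(60/129) + (41/129)·log₂(41/129))
  = 1.5176 bits

1.5176 bits


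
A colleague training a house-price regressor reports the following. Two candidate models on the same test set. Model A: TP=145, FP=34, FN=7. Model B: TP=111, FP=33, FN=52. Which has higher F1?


Model A: P=145/179=0.8101, R=145/152=0.9539, F1=2PR/(P+R)=2TP/(2TP+FP+FN)=290/331=0.8761
Model B: P=111/144=0.7708, R=111/163=0.681, F1=2PR/(P+R)=2TP/(2TP+FP+FN)=222/307=0.7231
0.8761 > 0.7231 → Model A

Model A


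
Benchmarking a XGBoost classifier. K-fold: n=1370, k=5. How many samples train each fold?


Fold size = 1370/5 = 274
Training per fold = 1370 - 274 = 1096

1096


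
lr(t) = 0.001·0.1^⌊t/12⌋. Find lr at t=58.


n_drops = ⌊58/12⌋ = 4
lr = 0.001·0.1^4 = 0.001·0.0001 = 0.0000001

0.0000001


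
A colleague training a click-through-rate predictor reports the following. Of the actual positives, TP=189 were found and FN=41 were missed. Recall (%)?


Recall = TP/(TP+FN)
= 189/(189+41)
= 189/230 = 82.17%

82.17%


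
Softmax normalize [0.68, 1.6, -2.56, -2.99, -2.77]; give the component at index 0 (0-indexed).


Exponentials: e^0.68=1.9739, e^1.6=4.953, e^-2.56=0.0773, e^-2.99=0.0503, e^-2.77=0.0627
Sum = 7.1172
Softmax = [0.2773, 0.6959, 0.0109, 0.0071, 0.0088]
p[0] = 1.9739/7.1172 = 0.2773

0.2773


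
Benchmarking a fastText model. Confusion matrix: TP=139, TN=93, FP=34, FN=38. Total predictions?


Total = TP + TN + FP + FN
= 139 + 93 + 34 + 38
= 304
(Predicted positive: 173, predicted negative: 131)

304


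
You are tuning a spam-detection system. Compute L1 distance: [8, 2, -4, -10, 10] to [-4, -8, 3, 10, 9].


d = |8+ 4| + |2+ 8| + |-4-3| + |-10-10| + |10-9|
  = 12 + 10 + 7 + 20 + 1
  = 50

50


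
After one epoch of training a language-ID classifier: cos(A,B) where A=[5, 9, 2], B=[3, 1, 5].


A·B = 5·3 + 9·1 + 2·5 = 34
‖A‖ = √110 = 10.4881, ‖B‖ = √35 = 5.9161
cos = 34/(√110·√35) = 34/√3850 = 0.548

0.548


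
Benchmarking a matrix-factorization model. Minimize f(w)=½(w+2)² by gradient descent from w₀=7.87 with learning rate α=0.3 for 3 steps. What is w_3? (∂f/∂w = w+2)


step 1: grad = 7.87+2 = 9.87; w = 7.87 - 0.3·(9.87) = 4.909
step 2: grad = 4.909+2 = 6.909; w = 4.909 - 0.3·(6.909) = 2.8363
step 3: grad = 2.8363+2 = 4.8363; w = 2.8363 - 0.3·(4.8363) = 1.38541

1.38541


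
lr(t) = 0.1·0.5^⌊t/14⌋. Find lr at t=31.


n_drops = ⌊31/14⌋ = 2
lr = 0.1·0.5^2 = 0.1·0.25 = 0.025

0.025


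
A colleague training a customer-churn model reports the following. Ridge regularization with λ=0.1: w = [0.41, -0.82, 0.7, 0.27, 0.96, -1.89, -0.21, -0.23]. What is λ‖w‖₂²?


‖w‖₂² = (0.41)² + (-0.82)² + (0.7)² + (0.27)² + (0.96)² + (-1.89)² + (-0.21)² + (-0.23)²
     = 0.1681 + 0.6724 + 0.49 + 0.0729 + 0.9216 + 3.5721 + 0.0441 + 0.0529
     = 5.9941
λ·‖w‖₂² = 0.1·5.9941 = 0.59941

0.59941


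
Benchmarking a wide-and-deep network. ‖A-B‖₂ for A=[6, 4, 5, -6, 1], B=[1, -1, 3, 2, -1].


d = √((6-1)² + (4+ 1)² + (5-3)² + (-6-2)² + (1+ 1)²)
  = √(25 + 25 + 4 + 64 + 4)
  = √122 = 11.0454

11.0454


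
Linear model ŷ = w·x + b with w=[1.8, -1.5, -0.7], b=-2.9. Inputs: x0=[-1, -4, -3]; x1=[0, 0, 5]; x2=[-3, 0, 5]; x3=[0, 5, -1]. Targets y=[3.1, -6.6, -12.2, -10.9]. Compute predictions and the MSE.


ŷ0 = (1.8)·(-1) + (-1.5)·(-4) + (-0.7)·(-3) - 2.9 = 3.4
ŷ1 = (1.8)·(0) + (-1.5)·(0) + (-0.7)·(5) - 2.9 = -6.4
ŷ2 = (1.8)·(-3) + (-1.5)·(0) + (-0.7)·(5) - 2.9 = -11.8
ŷ3 = (1.8)·(0) + (-1.5)·(5) + (-0.7)·(-1) - 2.9 = -9.7
errors² = [0.09, 0.04, 0.16, 1.44]
MSE = 1.7300/4 = 0.4325

0.4325


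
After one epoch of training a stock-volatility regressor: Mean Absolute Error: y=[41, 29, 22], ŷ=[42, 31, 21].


Absolute errors: |41-42|=1, |29-31|=2, |22-21|=1
Sum = 4
MAE = 4/3 = 4/3

4/3


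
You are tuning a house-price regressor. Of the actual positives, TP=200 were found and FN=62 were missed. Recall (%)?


Recall = TP/(TP+FN)
= 200/(200+62)
= 200/262 = 76.34%

76.34%


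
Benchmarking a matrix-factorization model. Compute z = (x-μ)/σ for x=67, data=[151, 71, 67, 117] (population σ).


μ = 101.5, σ = 34.6807
z = (67 - 101.5)/34.6807 = -0.9948

-0.9948


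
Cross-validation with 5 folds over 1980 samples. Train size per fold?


Fold size = 1980/5 = 396
Training per fold = 1980 - 396 = 1584

1584


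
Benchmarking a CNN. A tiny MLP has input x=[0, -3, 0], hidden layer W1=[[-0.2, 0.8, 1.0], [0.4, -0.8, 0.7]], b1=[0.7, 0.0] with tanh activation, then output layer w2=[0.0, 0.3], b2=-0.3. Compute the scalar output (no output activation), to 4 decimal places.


z1[0] = (-0.2)·(0) + (0.8)·(-3) + (1.0)·(0) + 0.7 = -1.7
z1[1] = (0.4)·(0) + (-0.8)·(-3) + (0.7)·(0) + 0.0 = 2.4
h = tanh(z1) = [-0.9354, 0.9837]
output = (0.0)·(-0.9354) + (0.3)·(0.9837) - 0.3 = -0.0049

-0.0049


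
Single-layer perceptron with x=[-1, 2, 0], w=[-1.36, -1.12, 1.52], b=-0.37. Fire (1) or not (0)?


z = (-1)·(-1.36) + (2)·(-1.12) + (0)·(1.52) - 0.37
  = -1.25
step(z) = 0 (z<0)

0


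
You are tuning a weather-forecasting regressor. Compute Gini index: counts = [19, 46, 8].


Probabilities: [19/73, 46/73, 8/73] ≈ [0.2603, 0.6301, 0.1096]
Σpᵢ² = (361 + 2116 + 64)/73² = 2541/5329
Gini = 1 - Σpᵢ² = 1 - 2541/5329 = 0.5232

0.5232


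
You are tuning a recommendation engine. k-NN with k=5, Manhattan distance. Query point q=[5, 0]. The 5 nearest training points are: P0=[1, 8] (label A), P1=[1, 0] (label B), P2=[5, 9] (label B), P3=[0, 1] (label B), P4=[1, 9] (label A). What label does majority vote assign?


d(q,P0) = 12  (label A)
d(q,P1) = 4  (label B)
d(q,P2) = 9  (label B)
d(q,P3) = 6  (label B)
d(q,P4) = 13  (label A)
Votes: A=2, B=3
Majority → B

B


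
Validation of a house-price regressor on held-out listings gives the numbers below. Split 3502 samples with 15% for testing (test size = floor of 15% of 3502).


Test = ⌊3502·15/100⌋ = 525
Train = 3502 - 525 = 2977

Train: 2977, Test: 525


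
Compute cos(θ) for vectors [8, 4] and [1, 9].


A·B = 8·1 + 4·9 = 44
‖A‖ = √80 = 8.9443, ‖B‖ = √82 = 9.0554
cos = 44/(√80·√82) = 44/√6560 = 0.5433

0.5433


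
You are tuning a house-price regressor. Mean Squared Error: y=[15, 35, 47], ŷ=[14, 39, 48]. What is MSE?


Squared errors: (15-14)²=1, (35-39)²=16, (47-48)²=1
Sum = 18
MSE = 18/3 = 6

6


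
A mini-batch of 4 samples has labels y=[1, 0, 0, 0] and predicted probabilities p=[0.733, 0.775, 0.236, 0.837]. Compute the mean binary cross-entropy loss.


L[0] = -ln(0.733) = 0.3106
L[1] = -ln(1-0.775) = -ln(0.225) = 1.4917
L[2] = -ln(1-0.236) = -ln(0.764) = 0.2692
L[3] = -ln(1-0.837) = -ln(0.163) = 1.814
mean = (0.3106 + 1.4917 + 0.2692 + 1.814)/4 = 0.9714

0.9714


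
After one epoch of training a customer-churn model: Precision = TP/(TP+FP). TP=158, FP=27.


Precision = TP/(TP+FP)
= 158/(158+27)
= 158/185 = 85.41%

85.41%


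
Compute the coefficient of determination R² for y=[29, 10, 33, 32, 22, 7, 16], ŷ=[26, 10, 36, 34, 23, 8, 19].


ȳ = 21.2857
SS_res = Σ(y-ŷ)² = 33
SS_tot = Σ(y-ȳ)² = 671.43
R² = 1 - SS_res/SS_tot = 1 - 0.0491 = 0.9509

0.9509


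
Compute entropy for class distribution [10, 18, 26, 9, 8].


Probabilities: [10/71, 18/71, 26/71, 9/71, 8/71] ≈ [0.1408, 0.2535, 0.3662, 0.1268, 0.1127]
H = -((10/71)·log₂(10/71) + (18/71)·log₂(18/71) + (26/71)·log₂(26/71) + (9/71)·log₂(9/71) + (8/71)·log₂(8/71))
  = 2.1636 bits

2.1636 bits


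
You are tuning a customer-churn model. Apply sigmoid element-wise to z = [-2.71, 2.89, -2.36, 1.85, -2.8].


σ(-2.71) = 1/(1+e^2.71) = 0.0624
σ(2.89) = 1/(1+e^-2.89) = 0.9473
σ(-2.36) = 1/(1+e^2.36) = 0.0863
σ(1.85) = 1/(1+e^-1.85) = 0.8641
σ(-2.8) = 1/(1+e^2.8) = 0.0573
result = [0.0624, 0.9473, 0.0863, 0.8641, 0.0573]

[0.0624, 0.9473, 0.0863, 0.8641, 0.0573]


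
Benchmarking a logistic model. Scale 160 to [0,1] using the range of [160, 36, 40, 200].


min=36, max=200
(160-36)/(200-36) = 124/164 = 0.7561

0.7561


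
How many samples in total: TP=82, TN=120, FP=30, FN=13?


Total = TP + TN + FP + FN
= 82 + 120 + 30 + 13
= 245
(Predicted positive: 112, predicted negative: 133)

245


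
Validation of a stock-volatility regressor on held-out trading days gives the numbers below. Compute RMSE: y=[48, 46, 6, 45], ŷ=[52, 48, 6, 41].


MSE = 36/4 = 9
RMSE = √(36/4) = 3.0

3.0


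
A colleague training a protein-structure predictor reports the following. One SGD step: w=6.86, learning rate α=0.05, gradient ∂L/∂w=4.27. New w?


w_new = w - α·∇
= 6.86 - 0.05·4.27
= 6.86 - 0.2135
= 6.6465

6.6465


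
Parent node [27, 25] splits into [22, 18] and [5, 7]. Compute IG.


Parent = [27, 25], H_parent = 0.9989
H_left = 0.9928 (n=40), H_right = 0.9799 (n=12)
H_children = (40/52)·0.9928 + (12/52)·0.9799 = 0.9898
IG = 0.9989 - 0.9898 = 0.0091

0.0091


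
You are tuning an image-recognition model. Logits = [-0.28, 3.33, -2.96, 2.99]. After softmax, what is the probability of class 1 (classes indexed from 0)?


Exponentials: e^-0.28=0.7558, e^3.33=27.9383, e^-2.96=0.0518, e^2.99=19.8857
Sum = 48.6316
Softmax = [0.0155, 0.5745, 0.0011, 0.4089]
p[1] = 27.9383/48.6316 = 0.5745

0.5745


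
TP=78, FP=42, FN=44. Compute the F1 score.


Precision = 78/120 = 0.65
Recall = 78/122 = 0.6393
F1 = 2·P·R/(P+R) = 2·TP/(2·TP+FP+FN) = 156/(156+42+44) = 156/242 = 0.6446

0.6446


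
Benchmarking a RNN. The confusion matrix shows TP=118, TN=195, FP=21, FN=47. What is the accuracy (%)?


Accuracy = (TP+TN)/(TP+TN+FP+FN)
= (118+195)/(381)
= 313/381 = 82.15%

82.15%


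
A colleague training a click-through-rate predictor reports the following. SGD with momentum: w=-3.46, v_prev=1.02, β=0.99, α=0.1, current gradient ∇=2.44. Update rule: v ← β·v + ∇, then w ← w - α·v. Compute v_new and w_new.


v_new = 0.99·1.02 + 2.44 = 1.0098 + 2.44 = 3.4498
w_new = -3.46 - 0.1·3.4498 = -3.46 - 0.34498 = -3.80498

v_new=3.4498, w_new=-3.80498


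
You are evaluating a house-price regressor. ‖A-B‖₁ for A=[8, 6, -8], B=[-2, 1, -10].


d = |8+ 2| + |6-1| + |-8+ 10|
  = 10 + 5 + 2
  = 17

17


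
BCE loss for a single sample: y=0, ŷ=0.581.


BCE = -[y·ln(p) + (1-y)·ln(1-p)]
= -0 - 1·ln(1-0.581)
= -ln(0.419) = 0.8699

0.8699


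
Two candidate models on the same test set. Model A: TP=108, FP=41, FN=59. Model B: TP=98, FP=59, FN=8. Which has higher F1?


Model A: P=108/149=0.7248, R=108/167=0.6467, F1=2PR/(P+R)=2TP/(2TP+FP+FN)=216/316=0.6835
Model B: P=98/157=0.6242, R=98/106=0.9245, F1=2PR/(P+R)=2TP/(2TP+FP+FN)=196/263=0.7452
0.6835 < 0.7452 → Model B

Model B


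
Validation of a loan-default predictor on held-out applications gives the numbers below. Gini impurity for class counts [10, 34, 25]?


Probabilities: [10/69, 34/69, 25/69] ≈ [0.1449, 0.4928, 0.3623]
Σpᵢ² = (100 + 1156 + 625)/69² = 1881/4761
Gini = 1 - Σpᵢ² = 1 - 1881/4761 = 0.6049

0.6049


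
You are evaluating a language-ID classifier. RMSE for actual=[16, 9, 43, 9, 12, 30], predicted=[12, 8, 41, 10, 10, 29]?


MSE = 27/6 = 4.5
RMSE = √(27/6) = 2.1213

2.1213


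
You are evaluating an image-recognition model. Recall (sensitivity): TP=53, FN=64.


Recall = TP/(TP+FN)
= 53/(53+64)
= 53/117 = 45.3%

45.3%


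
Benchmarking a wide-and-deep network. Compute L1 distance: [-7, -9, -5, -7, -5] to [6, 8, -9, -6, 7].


d = |-7-6| + |-9-8| + |-5+ 9| + |-7+ 6| + |-5-7|
  = 13 + 17 + 4 + 1 + 12
  = 47

47


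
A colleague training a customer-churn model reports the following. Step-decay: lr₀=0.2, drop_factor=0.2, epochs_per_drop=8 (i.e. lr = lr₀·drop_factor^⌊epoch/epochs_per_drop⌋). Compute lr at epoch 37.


n_drops = ⌊37/8⌋ = 4
lr = 0.2·0.2^4 = 0.2·0.0016 = 0.00032

0.00032


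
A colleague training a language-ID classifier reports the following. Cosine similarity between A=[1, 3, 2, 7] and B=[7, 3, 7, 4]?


A·B = 1·7 + 3·3 + 2·7 + 7·4 = 58
‖A‖ = √63 = 7.9373, ‖B‖ = √123 = 11.0905
cos = 58/(√63·√123) = 58/√7749 = 0.6589

0.6589


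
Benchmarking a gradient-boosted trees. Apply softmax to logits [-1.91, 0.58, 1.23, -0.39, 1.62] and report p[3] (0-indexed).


Exponentials: e^-1.91=0.1481, e^0.58=1.786, e^1.23=3.4212, e^-0.39=0.6771, e^1.62=5.0531
Sum = 11.0855
Softmax = [0.0134, 0.1611, 0.3086, 0.0611, 0.4558]
p[3] = 0.6771/11.0855 = 0.0611

0.0611


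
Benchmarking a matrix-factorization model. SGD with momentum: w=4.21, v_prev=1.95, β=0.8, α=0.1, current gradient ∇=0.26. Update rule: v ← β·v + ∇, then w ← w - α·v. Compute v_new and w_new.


v_new = 0.8·1.95 + 0.26 = 1.56 + 0.26 = 1.82
w_new = 4.21 - 0.1·1.82 = 4.21 - 0.182 = 4.028

v_new=1.82, w_new=4.028


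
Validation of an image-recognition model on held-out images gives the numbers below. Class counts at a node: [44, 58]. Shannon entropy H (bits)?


Probabilities: [44/102, 58/102] ≈ [0.4314, 0.5686]
H = -((44/102)·log₂(44/102) + (58/102)·log₂(58/102))
  = 0.9864 bits

0.9864 bits


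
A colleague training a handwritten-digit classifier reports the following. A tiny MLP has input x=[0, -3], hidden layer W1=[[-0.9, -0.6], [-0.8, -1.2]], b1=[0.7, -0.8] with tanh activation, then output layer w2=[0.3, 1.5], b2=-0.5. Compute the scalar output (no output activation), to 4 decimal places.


z1[0] = (-0.9)·(0) + (-0.6)·(-3) + 0.7 = 2.5
z1[1] = (-0.8)·(0) + (-1.2)·(-3) - 0.8 = 2.8
h = tanh(z1) = [0.9866, 0.9926]
output = (0.3)·(0.9866) + (1.5)·(0.9926) - 0.5 = 1.2849

1.2849


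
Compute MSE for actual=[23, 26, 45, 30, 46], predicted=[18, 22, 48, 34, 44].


Squared errors: (23-18)²=25, (26-22)²=16, (45-48)²=9, (30-34)²=16, (46-44)²=4
Sum = 70
MSE = 70/5 = 14

14


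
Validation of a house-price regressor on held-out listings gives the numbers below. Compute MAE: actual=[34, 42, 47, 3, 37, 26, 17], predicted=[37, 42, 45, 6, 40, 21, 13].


Absolute errors: |34-37|=3, |42-42|=0, |47-45|=2, |3-6|=3, |37-40|=3, |26-21|=5, |17-13|=4
Sum = 20
MAE = 20/7 = 20/7

20/7


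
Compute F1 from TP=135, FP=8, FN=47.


Precision = 135/143 = 0.9441
Recall = 135/182 = 0.7418
F1 = 2·P·R/(P+R) = 2·TP/(2·TP+FP+FN) = 270/(270+8+47) = 270/325 = 0.8308

0.8308


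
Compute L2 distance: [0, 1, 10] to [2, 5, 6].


d = √((0-2)² + (1-5)² + (10-6)²)
  = √(4 + 16 + 16)
  = √36 = 6.0

6.0


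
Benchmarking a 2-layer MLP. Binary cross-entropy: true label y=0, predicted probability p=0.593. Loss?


BCE = -[y·ln(p) + (1-y)·ln(1-p)]
= -0 - 1·ln(1-0.593)
= -ln(0.407) = 0.8989

0.8989


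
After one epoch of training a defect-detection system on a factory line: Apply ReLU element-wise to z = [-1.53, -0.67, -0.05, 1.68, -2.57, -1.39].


ReLU(-1.53) = max(0, -1.53) = 0.0
ReLU(-0.67) = max(0, -0.67) = 0.0
ReLU(-0.05) = max(0, -0.05) = 0.0
ReLU(1.68) = max(0, 1.68) = 1.68
ReLU(-2.57) = max(0, -2.57) = 0.0
ReLU(-1.39) = max(0, -1.39) = 0.0
result = [0.0, 0.0, 0.0, 1.68, 0.0, 0.0]

[0.0, 0.0, 0.0, 1.68, 0.0, 0.0]


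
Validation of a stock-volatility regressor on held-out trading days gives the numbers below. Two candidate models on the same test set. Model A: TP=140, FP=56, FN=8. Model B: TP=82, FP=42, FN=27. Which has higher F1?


Model A: P=140/196=0.7143, R=140/148=0.9459, F1=2PR/(P+R)=2TP/(2TP+FP+FN)=280/344=0.814
Model B: P=82/124=0.6613, R=82/109=0.7523, F1=2PR/(P+R)=2TP/(2TP+FP+FN)=164/233=0.7039
0.814 > 0.7039 → Model A

Model A


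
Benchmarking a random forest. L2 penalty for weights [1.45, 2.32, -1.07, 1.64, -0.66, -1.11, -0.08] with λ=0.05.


‖w‖₂² = (1.45)² + (2.32)² + (-1.07)² + (1.64)² + (-0.66)² + (-1.11)² + (-0.08)²
     = 2.1025 + 5.3824 + 1.1449 + 2.6896 + 0.4356 + 1.2321 + 0.0064
     = 12.9935
λ·‖w‖₂² = 0.05·12.9935 = 0.649675

0.649675


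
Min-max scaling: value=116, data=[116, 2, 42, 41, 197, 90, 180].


min=2, max=197
(116-2)/(197-2) = 114/195 = 0.5846

0.5846


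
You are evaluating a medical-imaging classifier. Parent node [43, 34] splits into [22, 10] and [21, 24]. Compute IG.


Parent = [43, 34], H_parent = 0.9901
H_left = 0.896 (n=32), H_right = 0.9968 (n=45)
H_children = (32/77)·0.896 + (45/77)·0.9968 = 0.9549
IG = 0.9901 - 0.9549 = 0.0352

0.0352


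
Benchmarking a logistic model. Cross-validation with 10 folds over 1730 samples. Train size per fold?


Fold size = 1730/10 = 173
Training per fold = 1730 - 173 = 1557

1557


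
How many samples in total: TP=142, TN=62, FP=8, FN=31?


Total = TP + TN + FP + FN
= 142 + 62 + 8 + 31
= 243
(Predicted positive: 150, predicted negative: 93)

243


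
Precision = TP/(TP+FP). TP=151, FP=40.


Precision = TP/(TP+FP)
= 151/(151+40)
= 151/191 = 79.06%

79.06%


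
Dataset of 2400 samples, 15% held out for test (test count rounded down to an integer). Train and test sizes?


Test = ⌊2400·15/100⌋ = 360
Train = 2400 - 360 = 2040

Train: 2040, Test: 360


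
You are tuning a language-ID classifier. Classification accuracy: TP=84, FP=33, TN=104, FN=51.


Accuracy = (TP+TN)/(TP+TN+FP+FN)
= (84+104)/(272)
= 188/272 = 69.12%

69.12%


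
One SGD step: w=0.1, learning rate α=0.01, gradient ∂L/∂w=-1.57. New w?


w_new = w - α·∇
= 0.1 - 0.01·-1.57
= 0.1 + 0.0157
= 0.1157

0.1157


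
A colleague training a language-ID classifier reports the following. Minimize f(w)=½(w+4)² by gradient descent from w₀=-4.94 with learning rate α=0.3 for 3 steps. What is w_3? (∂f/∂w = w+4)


step 1: grad = -4.94+4 = -0.94; w = -4.94 - 0.3·(-0.94) = -4.658
step 2: grad = -4.658+4 = -0.658; w = -4.658 - 0.3·(-0.658) = -4.4606
step 3: grad = -4.4606+4 = -0.4606; w = -4.4606 - 0.3·(-0.4606) = -4.32242

-4.32242


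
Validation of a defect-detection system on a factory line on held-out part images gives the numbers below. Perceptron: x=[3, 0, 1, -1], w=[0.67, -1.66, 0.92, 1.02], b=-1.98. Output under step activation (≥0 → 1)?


z = (3)·(0.67) + (0)·(-1.66) + (1)·(0.92) + (-1)·(1.02) - 1.98
  = -0.07
step(z) = 0 (z<0)

0


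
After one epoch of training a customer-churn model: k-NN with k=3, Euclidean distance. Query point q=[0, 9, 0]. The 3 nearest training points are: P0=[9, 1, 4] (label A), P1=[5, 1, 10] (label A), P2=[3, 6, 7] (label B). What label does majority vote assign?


d(q,P0) = 12.6886  (label A)
d(q,P1) = 13.7477  (label A)
d(q,P2) = 8.1854  (label B)
Votes: A=2, B=1
Majority → A

A


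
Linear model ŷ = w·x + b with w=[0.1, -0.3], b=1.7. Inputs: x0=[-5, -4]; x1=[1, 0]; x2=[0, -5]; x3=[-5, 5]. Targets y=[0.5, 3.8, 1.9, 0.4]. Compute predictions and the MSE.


ŷ0 = (0.1)·(-5) + (-0.3)·(-4) + 1.7 = 2.4
ŷ1 = (0.1)·(1) + (-0.3)·(0) + 1.7 = 1.8
ŷ2 = (0.1)·(0) + (-0.3)·(-5) + 1.7 = 3.2
ŷ3 = (0.1)·(-5) + (-0.3)·(5) + 1.7 = -0.3
errors² = [3.61, 4.0, 1.69, 0.49]
MSE = 9.7900/4 = 2.4475

2.4475


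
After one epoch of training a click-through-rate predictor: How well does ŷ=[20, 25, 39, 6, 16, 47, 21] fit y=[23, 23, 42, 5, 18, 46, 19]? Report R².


ȳ = 25.1429
SS_res = Σ(y-ŷ)² = 32
SS_tot = Σ(y-ȳ)² = 1222.86
R² = 1 - SS_res/SS_tot = 1 - 0.0262 = 0.9738

0.9738


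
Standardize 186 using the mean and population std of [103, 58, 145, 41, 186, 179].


μ = 118.6667, σ = 56.0139
z = (186 - 118.6667)/56.0139 = 1.2021

1.2021


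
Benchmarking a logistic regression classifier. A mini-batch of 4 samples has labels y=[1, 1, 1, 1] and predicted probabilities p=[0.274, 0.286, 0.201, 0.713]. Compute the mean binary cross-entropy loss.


L[0] = -ln(0.274) = 1.2946
L[1] = -ln(0.286) = 1.2518
L[2] = -ln(0.201) = 1.6045
L[3] = -ln(0.713) = 0.3383
mean = (1.2946 + 1.2518 + 1.6045 + 0.3383)/4 = 1.1223

1.1223


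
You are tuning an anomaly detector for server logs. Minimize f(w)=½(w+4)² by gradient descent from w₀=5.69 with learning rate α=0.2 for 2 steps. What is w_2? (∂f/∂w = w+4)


step 1: grad = 5.69+4 = 9.69; w = 5.69 - 0.2·(9.69) = 3.752
step 2: grad = 3.752+4 = 7.752; w = 3.752 - 0.2·(7.752) = 2.2016

2.2016


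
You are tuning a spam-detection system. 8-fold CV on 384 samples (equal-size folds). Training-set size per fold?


Fold size = 384/8 = 48
Training per fold = 384 - 48 = 336

336


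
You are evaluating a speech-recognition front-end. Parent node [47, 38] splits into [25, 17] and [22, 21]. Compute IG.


Parent = [47, 38], H_parent = 0.9919
H_left = 0.9737 (n=42), H_right = 0.9996 (n=43)
H_children = (42/85)·0.9737 + (43/85)·0.9996 = 0.9868
IG = 0.9919 - 0.9868 = 0.0051

0.0051


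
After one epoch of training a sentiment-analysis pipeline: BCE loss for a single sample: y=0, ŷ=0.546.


BCE = -[y·ln(p) + (1-y)·ln(1-p)]
= -0 - 1·ln(1-0.546)
= -ln(0.454) = 0.7897

0.7897


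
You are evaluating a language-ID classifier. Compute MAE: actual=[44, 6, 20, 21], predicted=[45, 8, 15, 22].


Absolute errors: |44-45|=1, |6-8|=2, |20-15|=5, |21-22|=1
Sum = 9
MAE = 9/4 = 9/4

9/4


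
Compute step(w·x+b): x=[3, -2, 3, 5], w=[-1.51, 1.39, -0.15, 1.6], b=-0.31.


z = (3)·(-1.51) + (-2)·(1.39) + (3)·(-0.15) + (5)·(1.6) - 0.31
  = -0.07
step(z) = 0 (z<0)

0


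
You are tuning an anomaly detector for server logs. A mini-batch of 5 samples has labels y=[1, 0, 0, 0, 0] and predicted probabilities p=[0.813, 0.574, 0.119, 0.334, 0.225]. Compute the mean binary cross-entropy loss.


L[0] = -ln(0.813) = 0.207
L[1] = -ln(1-0.574) = -ln(0.426) = 0.8533
L[2] = -ln(1-0.119) = -ln(0.881) = 0.1267
L[3] = -ln(1-0.334) = -ln(0.666) = 0.4065
L[4] = -ln(1-0.225) = -ln(0.775) = 0.2549
mean = (0.207 + 0.8533 + 0.1267 + 0.4065 + 0.2549)/5 = 0.3697

0.3697


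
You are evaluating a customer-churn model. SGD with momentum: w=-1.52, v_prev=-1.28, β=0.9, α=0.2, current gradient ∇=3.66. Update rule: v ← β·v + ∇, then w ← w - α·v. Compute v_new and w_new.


v_new = 0.9·-1.28 + 3.66 = -1.152 + 3.66 = 2.508
w_new = -1.52 - 0.2·2.508 = -1.52 - 0.5016 = -2.0216

v_new=2.508, w_new=-2.0216


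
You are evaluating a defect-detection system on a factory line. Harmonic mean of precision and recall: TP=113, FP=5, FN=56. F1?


Precision = 113/118 = 0.9576
Recall = 113/169 = 0.6686
F1 = 2·P·R/(P+R) = 2·TP/(2·TP+FP+FN) = 226/(226+5+56) = 226/287 = 0.7875

0.7875


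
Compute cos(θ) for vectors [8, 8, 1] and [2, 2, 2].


A·B = 8·2 + 8·2 + 1·2 = 34
‖A‖ = √129 = 11.3578, ‖B‖ = √12 = 3.4641
cos = 34/(√129·√12) = 34/√1548 = 0.8642

0.8642


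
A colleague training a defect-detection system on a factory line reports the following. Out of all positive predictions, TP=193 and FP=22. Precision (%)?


Precision = TP/(TP+FP)
= 193/(193+22)
= 193/215 = 89.77%

89.77%


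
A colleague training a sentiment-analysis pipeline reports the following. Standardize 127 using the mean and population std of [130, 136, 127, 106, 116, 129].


μ = 124, σ = 10.0167
z = (127 - 124)/10.0167 = 0.2995

0.2995


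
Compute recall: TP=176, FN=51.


Recall = TP/(TP+FN)
= 176/(176+51)
= 176/227 = 77.53%

77.53%


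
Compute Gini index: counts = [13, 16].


Probabilities: [13/29, 16/29] ≈ [0.4483, 0.5517]
Σpᵢ² = (169 + 256)/29² = 425/841
Gini = 1 - Σpᵢ² = 1 - 425/841 = 0.4946

0.4946


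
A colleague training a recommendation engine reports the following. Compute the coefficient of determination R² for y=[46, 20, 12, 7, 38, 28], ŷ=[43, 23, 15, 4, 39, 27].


ȳ = 25.1667
SS_res = Σ(y-ŷ)² = 38
SS_tot = Σ(y-ȳ)² = 1136.83
R² = 1 - SS_res/SS_tot = 1 - 0.0334 = 0.9666

0.9666


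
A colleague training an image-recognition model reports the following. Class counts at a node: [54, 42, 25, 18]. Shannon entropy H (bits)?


Probabilities: [54/139, 42/139, 25/139, 18/139] ≈ [0.3885, 0.3022, 0.1799, 0.1295]
H = -((54/139)·log₂(54/139) + (42/139)·log₂(42/139) + (25/139)·log₂(25/139) + (18/139)·log₂(18/139))
  = 1.8787 bits

1.8787 bits


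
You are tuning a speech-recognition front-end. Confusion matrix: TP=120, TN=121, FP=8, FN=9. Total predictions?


Total = TP + TN + FP + FN
= 120 + 121 + 8 + 9
= 258
(Predicted positive: 128, predicted negative: 130)

258


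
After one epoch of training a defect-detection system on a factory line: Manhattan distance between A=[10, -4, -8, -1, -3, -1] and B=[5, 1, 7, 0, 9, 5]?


d = |10-5| + |-4-1| + |-8-7| + |-1-0| + |-3-9| + |-1-5|
  = 5 + 5 + 15 + 1 + 12 + 6
  = 44

44


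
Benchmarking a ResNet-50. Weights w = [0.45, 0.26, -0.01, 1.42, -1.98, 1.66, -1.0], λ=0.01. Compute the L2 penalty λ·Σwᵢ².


‖w‖₂² = (0.45)² + (0.26)² + (-0.01)² + (1.42)² + (-1.98)² + (1.66)² + (-1.0)²
     = 0.2025 + 0.0676 + 0.0001 + 2.0164 + 3.9204 + 2.7556 + 1
     = 9.9626
λ·‖w‖₂² = 0.01·9.9626 = 0.099626

0.099626


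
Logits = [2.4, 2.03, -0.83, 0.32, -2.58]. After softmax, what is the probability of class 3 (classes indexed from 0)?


Exponentials: e^2.4=11.0232, e^2.03=7.6141, e^-0.83=0.436, e^0.32=1.3771, e^-2.58=0.0758
Sum = 20.5262
Softmax = [0.537, 0.3709, 0.0212, 0.0671, 0.0037]
p[3] = 1.3771/20.5262 = 0.0671

0.0671


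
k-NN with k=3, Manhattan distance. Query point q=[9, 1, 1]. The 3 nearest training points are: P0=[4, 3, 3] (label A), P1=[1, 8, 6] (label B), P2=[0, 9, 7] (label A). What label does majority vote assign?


d(q,P0) = 9  (label A)
d(q,P1) = 20  (label B)
d(q,P2) = 23  (label A)
Votes: A=2, B=1
Majority → A

A


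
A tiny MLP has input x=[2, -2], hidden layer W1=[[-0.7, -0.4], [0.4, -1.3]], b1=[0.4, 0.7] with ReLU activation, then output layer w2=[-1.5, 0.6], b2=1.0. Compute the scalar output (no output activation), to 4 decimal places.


z1[0] = (-0.7)·(2) + (-0.4)·(-2) + 0.4 = -0.2
z1[1] = (0.4)·(2) + (-1.3)·(-2) + 0.7 = 4.1
h = ReLU(z1) = [0.0, 4.1]
output = (-1.5)·(0.0) + (0.6)·(4.1) + 1.0 = 3.46

3.46


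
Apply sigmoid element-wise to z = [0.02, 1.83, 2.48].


σ(0.02) = 1/(1+e^-0.02) = 0.505
σ(1.83) = 1/(1+e^-1.83) = 0.8618
σ(2.48) = 1/(1+e^-2.48) = 0.9227
result = [0.505, 0.8618, 0.9227]

[0.505, 0.8618, 0.9227]


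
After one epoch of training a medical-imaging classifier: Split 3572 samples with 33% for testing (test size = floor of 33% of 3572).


Test = ⌊3572·33/100⌋ = 1178
Train = 3572 - 1178 = 2394

Train: 2394, Test: 1178


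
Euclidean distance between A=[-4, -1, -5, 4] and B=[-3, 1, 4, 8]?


d = √((-4+ 3)² + (-1-1)² + (-5-4)² + (4-8)²)
  = √(1 + 4 + 81 + 16)
  = √102 = 10.0995

10.0995


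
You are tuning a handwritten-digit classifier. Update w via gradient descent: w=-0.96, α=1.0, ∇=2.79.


w_new = w - α·∇
= -0.96 - 1.0·2.79
= -0.96 - 2.79
= -3.75

-3.75


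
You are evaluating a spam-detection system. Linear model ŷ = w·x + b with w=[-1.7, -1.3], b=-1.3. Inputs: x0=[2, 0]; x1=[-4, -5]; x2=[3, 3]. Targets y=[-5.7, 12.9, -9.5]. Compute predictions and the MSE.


ŷ0 = (-1.7)·(2) + (-1.3)·(0) - 1.3 = -4.7
ŷ1 = (-1.7)·(-4) + (-1.3)·(-5) - 1.3 = 12.0
ŷ2 = (-1.7)·(3) + (-1.3)·(3) - 1.3 = -10.3
errors² = [1.0, 0.81, 0.64]
MSE = 2.4500/3 = 0.8167

0.8167


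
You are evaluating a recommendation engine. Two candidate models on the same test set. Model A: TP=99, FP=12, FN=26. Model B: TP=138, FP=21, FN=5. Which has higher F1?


Model A: P=99/111=0.8919, R=99/125=0.792, F1=2PR/(P+R)=2TP/(2TP+FP+FN)=198/236=0.839
Model B: P=138/159=0.8679, R=138/143=0.965, F1=2PR/(P+R)=2TP/(2TP+FP+FN)=276/302=0.9139
0.839 < 0.9139 → Model B

Model B


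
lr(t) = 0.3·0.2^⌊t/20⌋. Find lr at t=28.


n_drops = ⌊28/20⌋ = 1
lr = 0.3·0.2^1 = 0.3·0.2 = 0.06

0.06


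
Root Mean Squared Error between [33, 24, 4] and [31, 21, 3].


MSE = 14/3 = 4.6667
RMSE = √(14/3) = 2.1602

2.1602


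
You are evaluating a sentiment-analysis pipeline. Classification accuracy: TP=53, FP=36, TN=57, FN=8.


Accuracy = (TP+TN)/(TP+TN+FP+FN)
= (53+57)/(154)
= 110/154 = 71.43%

71.43%


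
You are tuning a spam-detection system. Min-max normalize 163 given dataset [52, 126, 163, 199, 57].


min=52, max=199
(163-52)/(199-52) = 111/147 = 0.7551

0.7551


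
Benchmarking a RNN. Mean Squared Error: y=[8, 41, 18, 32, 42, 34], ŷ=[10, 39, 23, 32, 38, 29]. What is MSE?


Squared errors: (8-10)²=4, (41-39)²=4, (18-23)²=25, (32-32)²=0, (42-38)²=16, (34-29)²=25
Sum = 74
MSE = 74/6 = 37/3

37/3


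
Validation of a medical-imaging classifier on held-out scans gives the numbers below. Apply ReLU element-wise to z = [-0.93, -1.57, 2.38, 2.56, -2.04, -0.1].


ReLU(-0.93) = max(0, -0.93) = 0.0
ReLU(-1.57) = max(0, -1.57) = 0.0
ReLU(2.38) = max(0, 2.38) = 2.38
ReLU(2.56) = max(0, 2.56) = 2.56
ReLU(-2.04) = max(0, -2.04) = 0.0
ReLU(-0.1) = max(0, -0.1) = 0.0
result = [0.0, 0.0, 2.38, 2.56, 0.0, 0.0]

[0.0, 0.0, 2.38, 2.56, 0.0, 0.0]


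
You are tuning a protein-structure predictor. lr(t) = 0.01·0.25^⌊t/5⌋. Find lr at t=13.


n_drops = ⌊13/5⌋ = 2
lr = 0.01·0.25^2 = 0.01·0.0625 = 0.000625

0.000625


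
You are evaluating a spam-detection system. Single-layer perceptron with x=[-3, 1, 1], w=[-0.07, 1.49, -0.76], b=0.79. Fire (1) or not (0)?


z = (-3)·(-0.07) + (1)·(1.49) + (1)·(-0.76) + 0.79
  = 1.73
step(z) = 1 (z≥0)

1


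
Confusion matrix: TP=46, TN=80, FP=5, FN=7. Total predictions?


Total = TP + TN + FP + FN
= 46 + 80 + 5 + 7
= 138
(Predicted positive: 51, predicted negative: 87)

138


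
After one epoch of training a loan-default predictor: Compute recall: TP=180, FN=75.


Recall = TP/(TP+FN)
= 180/(180+75)
= 180/255 = 70.59%

70.59%


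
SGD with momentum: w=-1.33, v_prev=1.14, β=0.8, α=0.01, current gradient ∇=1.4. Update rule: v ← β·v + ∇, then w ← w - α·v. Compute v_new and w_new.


v_new = 0.8·1.14 + 1.4 = 0.912 + 1.4 = 2.312
w_new = -1.33 - 0.01·2.312 = -1.33 - 0.02312 = -1.35312

v_new=2.312, w_new=-1.35312


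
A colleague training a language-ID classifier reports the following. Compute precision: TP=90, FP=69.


Precision = TP/(TP+FP)
= 90/(90+69)
= 90/159 = 56.6%

56.6%


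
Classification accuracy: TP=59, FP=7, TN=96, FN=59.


Accuracy = (TP+TN)/(TP+TN+FP+FN)
= (59+96)/(221)
= 155/221 = 70.14%

70.14%


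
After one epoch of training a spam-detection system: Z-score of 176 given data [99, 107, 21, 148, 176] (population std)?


μ = 110.2, σ = 52.6323
z = (176 - 110.2)/52.6323 = 1.2502

1.2502


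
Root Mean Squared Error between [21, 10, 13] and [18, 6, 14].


MSE = 26/3 = 8.6667
RMSE = √(26/3) = 2.9439

2.9439


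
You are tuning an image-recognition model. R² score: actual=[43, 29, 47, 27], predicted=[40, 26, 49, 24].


ȳ = 36.5
SS_res = Σ(y-ŷ)² = 31
SS_tot = Σ(y-ȳ)² = 299
R² = 1 - SS_res/SS_tot = 1 - 0.1037 = 0.8963

0.8963


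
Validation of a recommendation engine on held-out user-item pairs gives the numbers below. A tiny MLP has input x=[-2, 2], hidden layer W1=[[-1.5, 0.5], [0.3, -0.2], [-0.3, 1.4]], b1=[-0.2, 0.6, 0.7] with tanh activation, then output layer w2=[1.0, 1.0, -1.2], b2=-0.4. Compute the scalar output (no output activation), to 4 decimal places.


z1[0] = (-1.5)·(-2) + (0.5)·(2) - 0.2 = 3.8
z1[1] = (0.3)·(-2) + (-0.2)·(2) + 0.6 = -0.4
z1[2] = (-0.3)·(-2) + (1.4)·(2) + 0.7 = 4.1
h = tanh(z1) = [0.999, -0.3799, 0.9995]
output = (1.0)·(0.999) + (1.0)·(-0.3799) + (-1.2)·(0.9995) - 0.4 = -0.9803

-0.9803


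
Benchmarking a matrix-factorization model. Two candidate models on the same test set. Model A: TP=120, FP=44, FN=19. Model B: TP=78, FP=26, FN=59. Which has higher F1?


Model A: P=120/164=0.7317, R=120/139=0.8633, F1=2PR/(P+R)=2TP/(2TP+FP+FN)=240/303=0.7921
Model B: P=78/104=0.75, R=78/137=0.5693, F1=2PR/(P+R)=2TP/(2TP+FP+FN)=156/241=0.6473
0.7921 > 0.6473 → Model A

Model A


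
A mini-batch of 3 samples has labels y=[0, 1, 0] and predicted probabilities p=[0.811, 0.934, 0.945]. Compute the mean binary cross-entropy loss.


L[0] = -ln(1-0.811) = -ln(0.189) = 1.666
L[1] = -ln(0.934) = 0.0683
L[2] = -ln(1-0.945) = -ln(0.055) = 2.9004
mean = (1.666 + 0.0683 + 2.9004)/3 = 1.5449

1.5449


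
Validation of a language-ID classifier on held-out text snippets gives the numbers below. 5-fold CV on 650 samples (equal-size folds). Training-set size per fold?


Fold size = 650/5 = 130
Training per fold = 650 - 130 = 520

520


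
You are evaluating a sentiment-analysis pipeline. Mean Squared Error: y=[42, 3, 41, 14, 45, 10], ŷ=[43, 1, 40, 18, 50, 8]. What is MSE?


Squared errors: (42-43)²=1, (3-1)²=4, (41-40)²=1, (14-18)²=16, (45-50)²=25, (10-8)²=4
Sum = 51
MSE = 51/6 = 17/2

17/2


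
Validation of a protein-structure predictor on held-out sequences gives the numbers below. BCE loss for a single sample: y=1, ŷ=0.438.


BCE = -[y·ln(p) + (1-y)·ln(1-p)]
= -1·ln(0.438) - 0
= -ln(0.438) = 0.8255

0.8255


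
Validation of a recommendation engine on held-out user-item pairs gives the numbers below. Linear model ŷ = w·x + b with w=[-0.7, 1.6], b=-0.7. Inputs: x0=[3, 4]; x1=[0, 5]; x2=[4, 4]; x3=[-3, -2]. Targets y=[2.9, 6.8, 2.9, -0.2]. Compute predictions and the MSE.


ŷ0 = (-0.7)·(3) + (1.6)·(4) - 0.7 = 3.6
ŷ1 = (-0.7)·(0) + (1.6)·(5) - 0.7 = 7.3
ŷ2 = (-0.7)·(4) + (1.6)·(4) - 0.7 = 2.9
ŷ3 = (-0.7)·(-3) + (1.6)·(-2) - 0.7 = -1.8
errors² = [0.49, 0.25, 0.0, 2.56]
MSE = 3.3000/4 = 0.825

0.825


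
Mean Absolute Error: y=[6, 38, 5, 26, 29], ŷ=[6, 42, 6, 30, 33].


Absolute errors: |6-6|=0, |38-42|=4, |5-6|=1, |26-30|=4, |29-33|=4
Sum = 13
MAE = 13/5 = 13/5

13/5


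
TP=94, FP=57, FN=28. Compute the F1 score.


Precision = 94/151 = 0.6225
Recall = 94/122 = 0.7705
F1 = 2·P·R/(P+R) = 2·TP/(2·TP+FP+FN) = 188/(188+57+28) = 188/273 = 0.6886

0.6886


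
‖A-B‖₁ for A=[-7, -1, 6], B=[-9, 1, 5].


d = |-7+ 9| + |-1-1| + |6-5|
  = 2 + 2 + 1
  = 5

5


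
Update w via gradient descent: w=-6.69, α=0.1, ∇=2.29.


w_new = w - α·∇
= -6.69 - 0.1·2.29
= -6.69 - 0.229
= -6.919

-6.919


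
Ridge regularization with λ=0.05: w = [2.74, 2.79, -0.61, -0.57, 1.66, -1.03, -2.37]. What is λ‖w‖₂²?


‖w‖₂² = (2.74)² + (2.79)² + (-0.61)² + (-0.57)² + (1.66)² + (-1.03)² + (-2.37)²
     = 7.5076 + 7.7841 + 0.3721 + 0.3249 + 2.7556 + 1.0609 + 5.6169
     = 25.4221
λ·‖w‖₂² = 0.05·25.4221 = 1.271105

1.271105


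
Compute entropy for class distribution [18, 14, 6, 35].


Probabilities: [18/73, 14/73, 6/73, 35/73] ≈ [0.2466, 0.1918, 0.0822, 0.4795]
H = -((18/73)·log₂(18/73) + (14/73)·log₂(14/73) + (6/73)·log₂(6/73) + (35/73)·log₂(35/73))
  = 1.7597 bits

1.7597 bits


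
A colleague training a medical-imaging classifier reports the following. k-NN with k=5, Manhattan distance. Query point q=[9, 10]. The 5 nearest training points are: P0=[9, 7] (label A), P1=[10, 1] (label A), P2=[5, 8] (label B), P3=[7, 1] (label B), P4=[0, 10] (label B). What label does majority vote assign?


d(q,P0) = 3  (label A)
d(q,P1) = 10  (label A)
d(q,P2) = 6  (label B)
d(q,P3) = 11  (label B)
d(q,P4) = 9  (label B)
Votes: A=2, B=3
Majority → B

B


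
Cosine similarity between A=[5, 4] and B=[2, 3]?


A·B = 5·2 + 4·3 = 22
‖A‖ = √41 = 6.4031, ‖B‖ = √13 = 3.6056
cos = 22/(√41·√13) = 22/√533 = 0.9529

0.9529


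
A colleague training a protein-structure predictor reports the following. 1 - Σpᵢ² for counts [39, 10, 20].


Probabilities: [39/69, 10/69, 20/69] ≈ [0.5652, 0.1449, 0.2899]
Σpᵢ² = (1521 + 100 + 400)/69² = 2021/4761
Gini = 1 - Σpᵢ² = 1 - 2021/4761 = 0.5755

0.5755


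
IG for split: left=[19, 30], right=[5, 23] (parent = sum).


Parent = [24, 53], H_parent = 0.8951
H_left = 0.9633 (n=49), H_right = 0.6769 (n=28)
H_children = (49/77)·0.9633 + (28/77)·0.6769 = 0.8592
IG = 0.8951 - 0.8592 = 0.0359

0.0359


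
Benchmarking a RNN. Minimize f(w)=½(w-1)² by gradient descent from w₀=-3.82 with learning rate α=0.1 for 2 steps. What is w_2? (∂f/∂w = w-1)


step 1: grad = -3.82-1 = -4.82; w = -3.82 - 0.1·(-4.82) = -3.338
step 2: grad = -3.338-1 = -4.338; w = -3.338 - 0.1·(-4.338) = -2.9042

-2.9042
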